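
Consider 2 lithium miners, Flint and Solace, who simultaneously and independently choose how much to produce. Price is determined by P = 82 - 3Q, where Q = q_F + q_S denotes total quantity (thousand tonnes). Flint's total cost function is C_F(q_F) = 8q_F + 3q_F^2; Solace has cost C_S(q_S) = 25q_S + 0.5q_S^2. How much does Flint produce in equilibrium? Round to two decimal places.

4.63

Flint's profit: π_F = (82 - 3Q)q_F - (8q_F + 3q_F²). Setting ∂π_F/∂q_F = 0: 74 - 12q_F - 3(q_S) = 0.
Solace's profit: π_S = (82 - 3Q)q_S - (25q_S + (1/2)q_S²). Setting ∂π_S/∂q_S = 0: 57 - 7q_S - 3(q_F) = 0.
Rearranging gives the reaction functions q_F = (74 - 3q_S)/12 and q_S = (57 - 3q_F)/7.
Substituting one into the other gives q_F = 347/75 and q_S = 154/25.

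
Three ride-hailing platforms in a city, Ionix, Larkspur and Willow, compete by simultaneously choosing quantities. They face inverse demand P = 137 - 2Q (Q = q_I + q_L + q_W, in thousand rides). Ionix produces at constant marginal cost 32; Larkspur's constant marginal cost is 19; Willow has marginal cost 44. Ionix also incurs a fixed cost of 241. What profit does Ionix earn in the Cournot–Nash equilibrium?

Ionix's profit: π_I = (137 - 2Q)q_I - (32q_I). Setting ∂π_I/∂q_I = 0: 105 - 4q_I - 2(q_L + q_W) = 0.
Larkspur's profit: π_L = (137 - 2Q)q_L - (19q_L). Setting ∂π_L/∂q_L = 0: 118 - 4q_L - 2(q_I + q_W) = 0.
Willow's first-order condition: 93 - 4q_W - 2(q_I + q_L) = 0.
Adding the 3 first-order conditions: 316 − 8Q = 0, so Q = 79/2.
Back-substituting: q_I = (105 − 79)/2 = 13, q_L = (118 − 79)/2 = 39/2, q_W = (93 − 79)/2 = 7.
Price P = 137 - 2·(79/2) = 58.
Ionix's profit: (58 - 32)·13 - 241 = 97.

97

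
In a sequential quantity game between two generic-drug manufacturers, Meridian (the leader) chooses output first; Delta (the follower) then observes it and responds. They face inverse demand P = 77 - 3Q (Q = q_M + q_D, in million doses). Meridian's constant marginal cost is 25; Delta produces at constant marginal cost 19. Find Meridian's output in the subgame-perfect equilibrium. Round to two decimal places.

The follower Delta best-responds to any q_M: π_D = (77 - 3Q)q_D - 19q_D.
∂π_D/∂q_D = 58 - 3q_M - 6q_D = 0 gives the reaction function q_D = (58 - 3q_M)/6.
The leader anticipates this reaction. Substituting into P = 77 - 3Q gives P = 48 - (3/2)q_M, so π_M = (48 - (3/2)q_M)q_M - 25q_M.
The leader's first-order condition 23 - 3q_M = 0 yields q_M = 23/3.
Then q_D = (58 - 3·(23/3))/6 = 35/6.

7.67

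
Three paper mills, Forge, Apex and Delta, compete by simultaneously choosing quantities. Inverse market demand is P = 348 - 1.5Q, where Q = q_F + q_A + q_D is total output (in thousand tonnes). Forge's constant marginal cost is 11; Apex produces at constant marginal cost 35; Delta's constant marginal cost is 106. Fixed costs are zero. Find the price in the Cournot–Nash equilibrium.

125

Forge's profit: π_F = (348 - 1.5Q)q_F - (11q_F). Setting ∂π_F/∂q_F = 0: 337 - 3q_F - (3/2)(q_A + q_D) = 0.
Apex's profit: π_A = (348 - 1.5Q)q_A - (35q_A). Setting ∂π_A/∂q_A = 0: 313 - 3q_A - (3/2)(q_F + q_D) = 0.
Delta's profit: π_D = (348 - 1.5Q)q_D - (106q_D). Setting ∂π_D/∂q_D = 0: 242 - 3q_D - (3/2)(q_F + q_A) = 0.
Adding the 3 first-order conditions: 892 − 6Q = 0, so Q = 446/3.
Back-substituting: q_F = (337 − 223)/(3/2) = 76, q_A = (313 − 223)/(3/2) = 60, q_D = (242 − 223)/(3/2) = 38/3.
Total output Q = 446/3, so price P = 348 - (3/2)·(446/3) = 125.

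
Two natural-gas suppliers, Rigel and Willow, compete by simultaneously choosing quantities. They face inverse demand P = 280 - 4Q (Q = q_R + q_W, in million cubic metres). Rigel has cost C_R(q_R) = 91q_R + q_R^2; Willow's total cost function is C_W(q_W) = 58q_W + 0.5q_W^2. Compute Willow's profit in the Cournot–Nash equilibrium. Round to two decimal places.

Rigel's profit: π_R = (280 - 4Q)q_R - (91q_R + q_R²). Setting ∂π_R/∂q_R = 0: 189 - 10q_R - 4(q_W) = 0.
Willow's profit: π_W = (280 - 4Q)q_W - (58q_W + (1/2)q_W²). Setting ∂π_W/∂q_W = 0: 222 - 9q_W - 4(q_R) = 0.
Best responses: q_R = (189 - 4q_W)/10, q_W = (222 - 4q_R)/9.
Solving the pair: q_R = 813/74, q_W = 732/37.
Price P = 280 - 4·30.7703 = 156.9189.
Willow's profit: 156.9189·(732/37) - 58·(732/37) - (1/2)(732/37)² = 1761.2915.

1761.29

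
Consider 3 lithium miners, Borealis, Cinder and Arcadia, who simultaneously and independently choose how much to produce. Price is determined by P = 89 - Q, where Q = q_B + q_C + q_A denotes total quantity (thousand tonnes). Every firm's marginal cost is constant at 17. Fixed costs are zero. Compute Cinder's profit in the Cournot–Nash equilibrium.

A representative firm's profit is π_i = q_i(89 - Q) - 17q_i.
First-order condition (treating rivals' output as given): 72 - 2q_i - Σ_{j≠i} q_j = 0.
With identical firms every q_j equals q_i, so Σ_{j≠i} q_j = 2q_i and 72 = 4q_i, giving q_i = 18.
Price P = 89 - 54 = 35.
Cinder's profit: (35 - 17)·18 = 324.

324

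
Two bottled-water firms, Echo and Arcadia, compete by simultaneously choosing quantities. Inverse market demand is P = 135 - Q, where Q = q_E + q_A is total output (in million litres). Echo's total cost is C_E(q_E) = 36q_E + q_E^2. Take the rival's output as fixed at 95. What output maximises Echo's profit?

1

With the rival's output fixed at 95, Echo's profit is π_E = (135 - 95 - q_E)q_E - (36q_E + q_E²) = (40 - q_E)q_E - (36q_E + q_E²).
∂π_E/∂q_E = 4 - 4q_E = 0, so q_E = 1.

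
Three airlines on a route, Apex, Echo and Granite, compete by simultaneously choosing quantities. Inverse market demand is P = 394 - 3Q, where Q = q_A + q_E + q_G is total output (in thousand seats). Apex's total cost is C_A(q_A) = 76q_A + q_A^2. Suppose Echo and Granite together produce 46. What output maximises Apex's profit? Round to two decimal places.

With rivals' combined output fixed at 46, Apex's profit is π_A = (394 - 3·46 - 3q_A)q_A - (76q_A + q_A²) = (256 - 3q_A)q_A - (76q_A + q_A²).
∂π_A/∂q_A = 180 - 8q_A = 0, so q_A = 45/2.

22.50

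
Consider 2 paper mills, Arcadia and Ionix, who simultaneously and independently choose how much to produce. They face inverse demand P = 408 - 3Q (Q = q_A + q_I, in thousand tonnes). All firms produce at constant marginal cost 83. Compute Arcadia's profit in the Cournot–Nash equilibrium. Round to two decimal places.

Each firm earns π_i = (408 - 3Q)q_i - 83q_i.
First-order condition (treating rivals' output as given): 325 - 6q_i - 3q_j = 0.
By symmetry each firm produces the same amount; substituting q_j = q_i yields q_i = 325/9.
Price P = 408 - 3·(650/9) = 574/3.
Arcadia's profit: (574/3 - 83)·(325/9) = 3912.0370.

3912.04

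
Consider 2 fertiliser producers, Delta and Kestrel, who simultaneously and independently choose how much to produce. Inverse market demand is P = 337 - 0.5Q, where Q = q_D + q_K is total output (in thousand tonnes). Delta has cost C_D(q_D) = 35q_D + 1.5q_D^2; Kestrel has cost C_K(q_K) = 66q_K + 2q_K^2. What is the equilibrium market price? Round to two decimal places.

278.58

Delta's profit: π_D = (337 - 0.5Q)q_D - (35q_D + (3/2)q_D²). Setting ∂π_D/∂q_D = 0: 302 - 4q_D - (1/2)(q_K) = 0.
Kestrel's first-order condition: 271 - 5q_K - (1/2)(q_D) = 0.
So q_D = (302 - (1/2)q_K)/4 and q_K = (271 - (1/2)q_D)/5.
Solving the pair: q_D = 69.5949, q_K = 47.2405.
Total output Q = 116.8354, so price P = 337 - (1/2)·116.8354 = 278.5823.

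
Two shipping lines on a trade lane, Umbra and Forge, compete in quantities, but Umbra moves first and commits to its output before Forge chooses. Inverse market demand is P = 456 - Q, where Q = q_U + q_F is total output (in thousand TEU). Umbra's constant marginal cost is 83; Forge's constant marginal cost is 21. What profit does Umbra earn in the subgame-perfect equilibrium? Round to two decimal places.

12090.13

The follower Forge best-responds to any q_U: π_F = (456 - Q)q_F - 21q_F.
Follower FOC: 435 - q_U - 2q_F = 0, so q_F(q_U) = (435 - q_U)/2.
The leader anticipates this reaction. Substituting into P = 456 - Q gives P = 477/2 - (1/2)q_U, so π_U = (477/2 - (1/2)q_U)q_U - 83q_U.
Maximising: ∂π_U/∂q_U = 311/2 - q_U = 0, giving q_U = 311/2.
Then q_F = (435 - 311/2)/2 = 559/4.
Price P = 456 - 1181/4 = 643/4.
Umbra's profit: (643/4 - 83)·(311/2) = 12090.1250.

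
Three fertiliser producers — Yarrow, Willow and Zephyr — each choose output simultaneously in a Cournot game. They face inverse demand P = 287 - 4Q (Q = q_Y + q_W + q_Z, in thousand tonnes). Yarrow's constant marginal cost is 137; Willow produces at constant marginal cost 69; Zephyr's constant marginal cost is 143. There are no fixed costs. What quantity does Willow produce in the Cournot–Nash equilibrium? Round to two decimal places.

Yarrow's profit: π_Y = (287 - 4Q)q_Y - (137q_Y). Setting ∂π_Y/∂q_Y = 0: 150 - 8q_Y - 4(q_W + q_Z) = 0.
Willow's first-order condition: 218 - 8q_W - 4(q_Y + q_Z) = 0.
Zephyr's profit: π_Z = (287 - 4Q)q_Z - (143q_Z). Setting ∂π_Z/∂q_Z = 0: 144 - 8q_Z - 4(q_Y + q_W) = 0.
Summing all 3 equations gives 512 − 16Q = 0, hence Q = 32.
Back-substituting: q_Y = (150 − 128)/4 = 11/2, q_W = (218 − 128)/4 = 45/2, q_Z = (144 − 128)/4 = 4.

22.50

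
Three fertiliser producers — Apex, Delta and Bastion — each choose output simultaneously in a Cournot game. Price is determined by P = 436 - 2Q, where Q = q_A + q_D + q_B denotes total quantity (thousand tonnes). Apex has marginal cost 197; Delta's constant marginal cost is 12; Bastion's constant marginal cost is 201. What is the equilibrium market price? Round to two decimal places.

211.50

Apex's profit: π_A = (436 - 2Q)q_A - (197q_A). Setting ∂π_A/∂q_A = 0: 239 - 4q_A - 2(q_D + q_B) = 0.
Delta's first-order condition: 424 - 4q_D - 2(q_A + q_B) = 0.
Bastion's first-order condition: 235 - 4q_B - 2(q_A + q_D) = 0.
Summing all 3 equations gives 898 − 8Q = 0, hence Q = 449/4.
Back-substituting: q_A = (239 − 449/2)/2 = 29/4, q_D = (424 − 449/2)/2 = 399/4, q_B = (235 − 449/2)/2 = 21/4.
Total output Q = 449/4, so price P = 436 - 2·(449/4) = 423/2.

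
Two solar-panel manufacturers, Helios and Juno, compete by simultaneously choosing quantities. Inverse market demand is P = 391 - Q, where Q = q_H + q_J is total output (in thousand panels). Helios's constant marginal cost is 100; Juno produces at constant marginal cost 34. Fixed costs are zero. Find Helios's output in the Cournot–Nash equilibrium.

Helios's profit: π_H = (391 - Q)q_H - (100q_H). Setting ∂π_H/∂q_H = 0: 291 - 2q_H - (q_J) = 0.
Juno's profit: π_J = (391 - Q)q_J - (34q_J). Setting ∂π_J/∂q_J = 0: 357 - 2q_J - (q_H) = 0.
Rearranging gives the reaction functions q_H = (291 - q_J)/2 and q_J = (357 - q_H)/2.
Substituting one into the other gives q_H = 75 and q_J = 141.

75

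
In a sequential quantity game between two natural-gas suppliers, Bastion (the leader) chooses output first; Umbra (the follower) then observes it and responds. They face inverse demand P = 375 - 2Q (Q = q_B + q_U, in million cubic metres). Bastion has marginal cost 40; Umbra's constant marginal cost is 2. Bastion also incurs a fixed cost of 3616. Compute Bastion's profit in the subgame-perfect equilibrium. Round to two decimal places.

The follower Umbra best-responds to any q_B: π_U = (375 - 2Q)q_U - 2q_U.
Setting the follower's marginal profit to zero, 373 - 2q_B - 4q_U = 0, i.e. q_U = (373 - 2q_B)/4.
The leader anticipates this reaction. Substituting into P = 375 - 2Q gives P = 377/2 - q_B, so π_B = (377/2 - q_B)q_B - 40q_B.
Leader FOC: 297/2 - 2q_B = 0, so q_B = 297/4.
Then q_U = (373 - 2·(297/4))/4 = 449/8.
Price P = 375 - 2·(1043/8) = 457/4.
Bastion's profit: (457/4 - 40)·(297/4) - 3616 = 1897.0625.

1897.06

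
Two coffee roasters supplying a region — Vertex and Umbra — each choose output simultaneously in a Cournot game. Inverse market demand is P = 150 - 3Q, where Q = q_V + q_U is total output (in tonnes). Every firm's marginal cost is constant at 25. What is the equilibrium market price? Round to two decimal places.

Each firm earns π_i = (150 - 3Q)q_i - 25q_i.
First-order condition (treating rivals' output as given): 125 - 6q_i - 3q_j = 0.
By symmetry each firm produces the same amount; substituting q_j = q_i yields q_i = 125/9.
Total output Q = 250/9, so price P = 150 - 3·(250/9) = 200/3.

66.67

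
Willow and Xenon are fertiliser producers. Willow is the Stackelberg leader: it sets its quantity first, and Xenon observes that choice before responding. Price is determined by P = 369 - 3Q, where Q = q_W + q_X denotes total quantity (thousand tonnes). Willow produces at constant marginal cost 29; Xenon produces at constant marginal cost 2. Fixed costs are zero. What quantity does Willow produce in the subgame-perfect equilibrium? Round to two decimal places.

Solve by backward induction. Given q_W, the follower Xenon maximises π_X = (369 - 3q_W - 3q_X)q_X - 2q_X.
Setting the follower's marginal profit to zero, 367 - 3q_W - 6q_X = 0, i.e. q_X = (367 - 3q_W)/6.
The leader anticipates this reaction. Substituting into P = 369 - 3Q gives P = 371/2 - (3/2)q_W, so π_W = (371/2 - (3/2)q_W)q_W - 29q_W.
Leader FOC: 313/2 - 3q_W = 0, so q_W = 313/6.
Then q_X = (367 - 3·(313/6))/6 = 421/12.

52.17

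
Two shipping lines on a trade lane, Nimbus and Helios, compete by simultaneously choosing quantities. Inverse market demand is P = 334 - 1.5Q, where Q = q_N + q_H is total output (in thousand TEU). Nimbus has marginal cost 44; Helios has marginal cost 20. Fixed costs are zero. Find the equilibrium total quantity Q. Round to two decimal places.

134.22

Nimbus's profit: π_N = (334 - 1.5Q)q_N - (44q_N). Setting ∂π_N/∂q_N = 0: 290 - 3q_N - (3/2)(q_H) = 0.
Helios's profit: π_H = (334 - 1.5Q)q_H - (20q_H). Setting ∂π_H/∂q_H = 0: 314 - 3q_H - (3/2)(q_N) = 0.
Rearranging gives the reaction functions q_N = (290 - (3/2)q_H)/3 and q_H = (314 - (3/2)q_N)/3.
Solving the pair: q_N = 532/9, q_H = 676/9.
Total output Q = 532/9 + 676/9 = 1208/9.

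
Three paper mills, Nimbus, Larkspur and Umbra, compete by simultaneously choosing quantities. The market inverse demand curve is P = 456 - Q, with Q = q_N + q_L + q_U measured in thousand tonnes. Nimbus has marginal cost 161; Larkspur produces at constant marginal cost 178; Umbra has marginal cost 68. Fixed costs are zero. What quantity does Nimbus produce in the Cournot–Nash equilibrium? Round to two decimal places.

54.75

Nimbus's profit: π_N = (456 - Q)q_N - (161q_N). Setting ∂π_N/∂q_N = 0: 295 - 2q_N - (q_L + q_U) = 0.
Larkspur's first-order condition: 278 - 2q_L - (q_N + q_U) = 0.
Umbra's profit: π_U = (456 - Q)q_U - (68q_U). Setting ∂π_U/∂q_U = 0: 388 - 2q_U - (q_N + q_L) = 0.
Adding the 3 conditions: 961 − 2Q − 2Q = 0, i.e. Q = 961/4.
Back-substituting: q_N = (295 − 961/4) = 219/4, q_L = (278 − 961/4) = 151/4, q_U = (388 − 961/4) = 591/4.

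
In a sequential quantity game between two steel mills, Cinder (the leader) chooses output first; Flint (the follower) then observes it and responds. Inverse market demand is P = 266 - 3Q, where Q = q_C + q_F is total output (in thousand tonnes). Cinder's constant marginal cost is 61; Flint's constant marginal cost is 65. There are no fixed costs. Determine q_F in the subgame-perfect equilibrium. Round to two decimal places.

16.08

The follower Flint best-responds to any q_C: π_F = (266 - 3Q)q_F - 65q_F.
Follower FOC: 201 - 3q_C - 6q_F = 0, so q_F(q_C) = (201 - 3q_C)/6.
The leader anticipates this reaction. Substituting into P = 266 - 3Q gives P = 331/2 - (3/2)q_C, so π_C = (331/2 - (3/2)q_C)q_C - 61q_C.
The leader's first-order condition 209/2 - 3q_C = 0 yields q_C = 209/6.
Then q_F = (201 - 3·(209/6))/6 = 193/12.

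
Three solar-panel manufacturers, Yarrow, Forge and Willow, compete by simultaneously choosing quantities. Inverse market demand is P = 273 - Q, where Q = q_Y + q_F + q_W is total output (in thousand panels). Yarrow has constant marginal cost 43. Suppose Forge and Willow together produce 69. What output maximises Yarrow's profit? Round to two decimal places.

With rivals' combined output fixed at 69, Yarrow's profit is π_Y = (273 - 69 - q_Y)q_Y - (43q_Y) = (204 - q_Y)q_Y - (43q_Y).
∂π_Y/∂q_Y = 161 - 2q_Y = 0, so q_Y = 161/2.

80.50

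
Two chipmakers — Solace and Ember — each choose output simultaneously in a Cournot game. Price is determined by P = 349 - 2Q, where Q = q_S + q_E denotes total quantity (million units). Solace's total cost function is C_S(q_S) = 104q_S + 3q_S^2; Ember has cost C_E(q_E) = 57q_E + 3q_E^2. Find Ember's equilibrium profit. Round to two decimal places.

Solace's profit: π_S = (349 - 2Q)q_S - (104q_S + 3q_S²). Setting ∂π_S/∂q_S = 0: 245 - 10q_S - 2(q_E) = 0.
Ember's profit: π_E = (349 - 2Q)q_E - (57q_E + 3q_E²). Setting ∂π_E/∂q_E = 0: 292 - 10q_E - 2(q_S) = 0.
Best responses: q_S = (245 - 2q_E)/10, q_E = (292 - 2q_S)/10.
Substituting one into the other gives q_S = 311/16 and q_E = 405/16.
Price P = 349 - 2·(179/4) = 519/2.
Ember's profit: (519/2)·(405/16) - 57·(405/16) - 3(405/16)² = 3203.6133.

3203.61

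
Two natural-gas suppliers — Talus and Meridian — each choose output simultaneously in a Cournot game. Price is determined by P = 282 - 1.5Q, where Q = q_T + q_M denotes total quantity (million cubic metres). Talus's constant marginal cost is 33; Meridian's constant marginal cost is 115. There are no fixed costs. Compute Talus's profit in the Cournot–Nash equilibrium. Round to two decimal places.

8115.63

Talus's profit: π_T = (282 - 1.5Q)q_T - (33q_T). Setting ∂π_T/∂q_T = 0: 249 - 3q_T - (3/2)(q_M) = 0.
Meridian's first-order condition: 167 - 3q_M - (3/2)(q_T) = 0.
Rearranging gives the reaction functions q_T = (249 - (3/2)q_M)/3 and q_M = (167 - (3/2)q_T)/3.
Substituting one into the other gives q_T = 662/9 and q_M = 170/9.
Price P = 282 - (3/2)·(832/9) = 430/3.
Talus's profit: (430/3 - 33)·(662/9) = 8115.6296.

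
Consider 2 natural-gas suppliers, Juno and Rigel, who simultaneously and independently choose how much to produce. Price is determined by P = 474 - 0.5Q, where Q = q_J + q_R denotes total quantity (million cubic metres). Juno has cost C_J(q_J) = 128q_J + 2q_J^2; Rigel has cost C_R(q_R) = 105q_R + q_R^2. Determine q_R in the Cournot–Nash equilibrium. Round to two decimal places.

Juno's profit: π_J = (474 - 0.5Q)q_J - (128q_J + 2q_J²). Setting ∂π_J/∂q_J = 0: 346 - 5q_J - (1/2)(q_R) = 0.
Rigel's profit: π_R = (474 - 0.5Q)q_R - (105q_R + q_R²). Setting ∂π_R/∂q_R = 0: 369 - 3q_R - (1/2)(q_J) = 0.
Best responses: q_J = (346 - (1/2)q_R)/5, q_R = (369 - (1/2)q_J)/3.
Solving the pair: q_J = 57.8644, q_R = 113.3559.

113.36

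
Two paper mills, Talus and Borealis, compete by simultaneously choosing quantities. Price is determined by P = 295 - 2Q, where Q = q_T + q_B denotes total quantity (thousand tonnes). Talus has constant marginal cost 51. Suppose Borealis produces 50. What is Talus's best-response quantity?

With the rival's output fixed at 50, Talus's profit is π_T = (295 - 2·50 - 2q_T)q_T - (51q_T) = (195 - 2q_T)q_T - (51q_T).
∂π_T/∂q_T = 144 - 4q_T = 0, so q_T = 36.

36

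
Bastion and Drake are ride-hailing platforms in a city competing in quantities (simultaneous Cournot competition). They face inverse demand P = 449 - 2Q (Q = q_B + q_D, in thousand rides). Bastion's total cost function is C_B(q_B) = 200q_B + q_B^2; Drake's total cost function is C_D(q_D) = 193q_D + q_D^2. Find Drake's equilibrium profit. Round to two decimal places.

Bastion's profit: π_B = (449 - 2Q)q_B - (200q_B + q_B²). Setting ∂π_B/∂q_B = 0: 249 - 6q_B - 2(q_D) = 0.
Drake's profit: π_D = (449 - 2Q)q_D - (193q_D + q_D²). Setting ∂π_D/∂q_D = 0: 256 - 6q_D - 2(q_B) = 0.
Rearranging gives the reaction functions q_B = (249 - 2q_D)/6 and q_D = (256 - 2q_B)/6.
Solving the pair: q_B = 491/16, q_D = 519/16.
Price P = 449 - 2·(505/8) = 1291/4.
Drake's profit: (1291/4)·(519/16) - 193·(519/16) - (519/16)² = 3156.5742.

3156.57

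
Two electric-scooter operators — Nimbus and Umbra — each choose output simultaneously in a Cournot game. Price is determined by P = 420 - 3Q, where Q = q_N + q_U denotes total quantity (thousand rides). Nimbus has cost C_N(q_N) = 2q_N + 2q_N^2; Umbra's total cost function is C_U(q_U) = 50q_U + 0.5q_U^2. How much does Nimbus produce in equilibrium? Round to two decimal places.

Nimbus's profit: π_N = (420 - 3Q)q_N - (2q_N + 2q_N²). Setting ∂π_N/∂q_N = 0: 418 - 10q_N - 3(q_U) = 0.
Umbra's profit: π_U = (420 - 3Q)q_U - (50q_U + (1/2)q_U²). Setting ∂π_U/∂q_U = 0: 370 - 7q_U - 3(q_N) = 0.
Rearranging gives the reaction functions q_N = (418 - 3q_U)/10 and q_U = (370 - 3q_N)/7.
Substituting one into the other gives q_N = 1816/61 and q_U = 40.0984.

29.77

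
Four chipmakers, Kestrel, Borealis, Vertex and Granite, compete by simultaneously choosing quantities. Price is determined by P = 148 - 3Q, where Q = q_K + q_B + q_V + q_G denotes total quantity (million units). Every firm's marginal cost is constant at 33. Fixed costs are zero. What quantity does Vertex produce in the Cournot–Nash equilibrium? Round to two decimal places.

A representative firm's profit is π_i = q_i(148 - 3Q) - 33q_i.
First-order condition (treating rivals' output as given): 115 - 6q_i - 3·Σ_{j≠i} q_j = 0.
By symmetry each firm produces the same amount; substituting Σ_{j≠i} q_j = 3q_i yields q_i = 115/15 = 23/3.

7.67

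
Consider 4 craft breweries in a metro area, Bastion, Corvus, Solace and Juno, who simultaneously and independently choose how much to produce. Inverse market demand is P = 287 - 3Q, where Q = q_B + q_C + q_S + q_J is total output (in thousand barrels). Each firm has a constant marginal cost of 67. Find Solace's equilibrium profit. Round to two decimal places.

645.33

Each firm earns π_i = (287 - 3Q)q_i - 67q_i.
Setting ∂π_i/∂q_i = 0 with rivals' quantities fixed: 220 - 6q_i - 3·Σ_{j≠i} q_j = 0.
By symmetry each firm produces the same amount; substituting Σ_{j≠i} q_j = 3q_i yields q_i = 220/15 = 44/3.
Price P = 287 - 3·(176/3) = 111.
Solace's profit: (111 - 67)·(44/3) = 1936/3.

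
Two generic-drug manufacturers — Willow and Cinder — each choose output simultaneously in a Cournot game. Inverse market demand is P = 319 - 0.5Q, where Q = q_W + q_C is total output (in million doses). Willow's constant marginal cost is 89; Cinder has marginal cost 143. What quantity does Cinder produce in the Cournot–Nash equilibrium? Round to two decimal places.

Willow's profit: π_W = (319 - 0.5Q)q_W - (89q_W). Setting ∂π_W/∂q_W = 0: 230 - q_W - (1/2)(q_C) = 0.
Cinder's profit: π_C = (319 - 0.5Q)q_C - (143q_C). Setting ∂π_C/∂q_C = 0: 176 - q_C - (1/2)(q_W) = 0.
Best responses: q_W = (230 - (1/2)q_C), q_C = (176 - (1/2)q_W).
Solving the pair: q_W = 568/3, q_C = 244/3.

81.33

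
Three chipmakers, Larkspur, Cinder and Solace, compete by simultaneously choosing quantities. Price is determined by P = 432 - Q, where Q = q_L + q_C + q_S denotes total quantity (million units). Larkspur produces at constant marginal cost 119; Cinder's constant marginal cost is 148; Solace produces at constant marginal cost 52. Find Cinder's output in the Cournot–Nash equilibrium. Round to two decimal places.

Larkspur's profit: π_L = (432 - Q)q_L - (119q_L). Setting ∂π_L/∂q_L = 0: 313 - 2q_L - (q_C + q_S) = 0.
Cinder's profit: π_C = (432 - Q)q_C - (148q_C). Setting ∂π_C/∂q_C = 0: 284 - 2q_C - (q_L + q_S) = 0.
Solace's profit: π_S = (432 - Q)q_S - (52q_S). Setting ∂π_S/∂q_S = 0: 380 - 2q_S - (q_L + q_C) = 0.
Adding the 3 first-order conditions: 977 − 4Q = 0, so Q = 977/4.
Back-substituting: q_L = (313 − 977/4) = 275/4, q_C = (284 − 977/4) = 159/4, q_S = (380 − 977/4) = 543/4.

39.75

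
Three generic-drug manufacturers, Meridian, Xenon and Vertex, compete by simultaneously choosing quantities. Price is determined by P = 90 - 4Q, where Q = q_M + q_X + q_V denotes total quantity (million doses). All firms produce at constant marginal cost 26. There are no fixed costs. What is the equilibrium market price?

Each firm earns π_i = (90 - 4Q)q_i - 26q_i.
Setting ∂π_i/∂q_i = 0 with rivals' quantities fixed: 64 - 8q_i - 4·Σ_{j≠i} q_j = 0.
By symmetry each firm produces the same amount; substituting Σ_{j≠i} q_j = 2q_i yields q_i = 64/16 = 4.
Total output Q = 12, so price P = 90 - 4·12 = 42.

42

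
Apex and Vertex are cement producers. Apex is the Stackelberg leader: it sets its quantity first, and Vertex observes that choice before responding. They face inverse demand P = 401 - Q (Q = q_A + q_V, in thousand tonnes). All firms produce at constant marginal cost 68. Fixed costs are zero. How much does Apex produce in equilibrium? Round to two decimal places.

166.50

Solve by backward induction. Given q_A, the follower Vertex maximises π_V = (401 - q_A - q_V)q_V - 68q_V.
Follower FOC: 333 - q_A - 2q_V = 0, so q_V(q_A) = (333 - q_A)/2.
Apex substitutes q_V(q_A) into its own profit: π_A = q_A(401 - q_A - (333 - q_A)/2) - 68q_A = (469/2 - (1/2)q_A)q_A - 68q_A.
Maximising: ∂π_A/∂q_A = 333/2 - q_A = 0, giving q_A = 333/2.
Then q_V = (333 - 333/2)/2 = 333/4.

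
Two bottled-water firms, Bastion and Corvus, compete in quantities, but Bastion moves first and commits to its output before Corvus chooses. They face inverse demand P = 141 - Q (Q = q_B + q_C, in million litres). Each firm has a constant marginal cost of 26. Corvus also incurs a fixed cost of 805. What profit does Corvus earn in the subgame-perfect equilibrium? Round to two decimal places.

21.56

Solve by backward induction. Given q_B, the follower Corvus maximises π_C = (141 - q_B - q_C)q_C - 26q_C.
Follower FOC: 115 - q_B - 2q_C = 0, so q_C(q_B) = (115 - q_B)/2.
The leader anticipates this reaction. Substituting into P = 141 - Q gives P = 167/2 - (1/2)q_B, so π_B = (167/2 - (1/2)q_B)q_B - 26q_B.
The leader's first-order condition 115/2 - q_B = 0 yields q_B = 115/2.
Then q_C = (115 - 115/2)/2 = 115/4.
Price P = 141 - 345/4 = 219/4.
Corvus's profit: (219/4 - 26)·(115/4) - 805 = 345/16.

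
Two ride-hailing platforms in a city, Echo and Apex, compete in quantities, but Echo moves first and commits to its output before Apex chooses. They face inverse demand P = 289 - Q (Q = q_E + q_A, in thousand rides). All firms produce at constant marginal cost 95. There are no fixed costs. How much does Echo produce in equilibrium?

97

The follower Apex best-responds to any q_E: π_A = (289 - Q)q_A - 95q_A.
∂π_A/∂q_A = 194 - q_E - 2q_A = 0 gives the reaction function q_A = (194 - q_E)/2.
The leader anticipates this reaction. Substituting into P = 289 - Q gives P = 192 - (1/2)q_E, so π_E = (192 - (1/2)q_E)q_E - 95q_E.
The leader's first-order condition 97 - q_E = 0 yields q_E = 97.
Then q_A = (194 - 97)/2 = 97/2.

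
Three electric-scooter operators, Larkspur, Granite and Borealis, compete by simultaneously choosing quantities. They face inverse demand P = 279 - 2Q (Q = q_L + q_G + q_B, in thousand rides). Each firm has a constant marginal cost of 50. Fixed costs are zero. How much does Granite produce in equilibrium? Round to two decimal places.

A representative firm's profit is π_i = q_i(279 - 2Q) - 50q_i.
Setting ∂π_i/∂q_i = 0 with rivals' quantities fixed: 229 - 4q_i - 2·Σ_{j≠i} q_j = 0.
With identical firms every q_j equals q_i, so Σ_{j≠i} q_j = 2q_i and 229 = 8q_i, giving q_i = 229/8.

28.63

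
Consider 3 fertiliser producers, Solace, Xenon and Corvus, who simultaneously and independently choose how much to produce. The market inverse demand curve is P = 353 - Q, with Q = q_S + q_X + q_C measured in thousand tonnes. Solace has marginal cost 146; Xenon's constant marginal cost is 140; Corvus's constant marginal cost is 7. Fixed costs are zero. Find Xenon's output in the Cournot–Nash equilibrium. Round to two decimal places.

21.50

Solace's profit: π_S = (353 - Q)q_S - (146q_S). Setting ∂π_S/∂q_S = 0: 207 - 2q_S - (q_X + q_C) = 0.
Xenon's first-order condition: 213 - 2q_X - (q_S + q_C) = 0.
Corvus's profit: π_C = (353 - Q)q_C - (7q_C). Setting ∂π_C/∂q_C = 0: 346 - 2q_C - (q_S + q_X) = 0.
Summing all 3 equations gives 766 − 4Q = 0, hence Q = 383/2.
Back-substituting: q_S = (207 − 383/2) = 31/2, q_X = (213 − 383/2) = 43/2, q_C = (346 − 383/2) = 309/2.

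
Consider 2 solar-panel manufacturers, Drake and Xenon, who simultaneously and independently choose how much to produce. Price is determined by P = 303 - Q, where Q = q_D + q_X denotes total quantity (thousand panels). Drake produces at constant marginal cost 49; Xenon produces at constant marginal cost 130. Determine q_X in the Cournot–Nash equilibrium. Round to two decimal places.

Drake's profit: π_D = (303 - Q)q_D - (49q_D). Setting ∂π_D/∂q_D = 0: 254 - 2q_D - (q_X) = 0.
Xenon's profit: π_X = (303 - Q)q_X - (130q_X). Setting ∂π_X/∂q_X = 0: 173 - 2q_X - (q_D) = 0.
So q_D = (254 - q_X)/2 and q_X = (173 - q_D)/2.
Substituting one into the other gives q_D = 335/3 and q_X = 92/3.

30.67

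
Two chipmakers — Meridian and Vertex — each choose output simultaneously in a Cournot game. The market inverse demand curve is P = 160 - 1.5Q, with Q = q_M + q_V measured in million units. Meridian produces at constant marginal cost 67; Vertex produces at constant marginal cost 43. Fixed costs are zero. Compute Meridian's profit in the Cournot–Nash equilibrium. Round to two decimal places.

Meridian's profit: π_M = (160 - 1.5Q)q_M - (67q_M). Setting ∂π_M/∂q_M = 0: 93 - 3q_M - (3/2)(q_V) = 0.
Vertex's first-order condition: 117 - 3q_V - (3/2)(q_M) = 0.
So q_M = (93 - (3/2)q_V)/3 and q_V = (117 - (3/2)q_M)/3.
Solving the pair: q_M = 46/3, q_V = 94/3.
Price P = 160 - (3/2)·(140/3) = 90.
Meridian's profit: (90 - 67)·(46/3) = 1058/3.

352.67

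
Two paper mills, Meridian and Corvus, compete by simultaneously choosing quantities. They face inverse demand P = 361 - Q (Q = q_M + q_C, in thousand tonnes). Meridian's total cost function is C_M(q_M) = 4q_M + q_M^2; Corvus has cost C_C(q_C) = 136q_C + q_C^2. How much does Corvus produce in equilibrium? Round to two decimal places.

36.20

Meridian's profit: π_M = (361 - Q)q_M - (4q_M + q_M²). Setting ∂π_M/∂q_M = 0: 357 - 4q_M - (q_C) = 0.
Corvus's profit: π_C = (361 - Q)q_C - (136q_C + q_C²). Setting ∂π_C/∂q_C = 0: 225 - 4q_C - (q_M) = 0.
Rearranging gives the reaction functions q_M = (357 - q_C)/4 and q_C = (225 - q_M)/4.
Substituting one into the other gives q_M = 401/5 and q_C = 181/5.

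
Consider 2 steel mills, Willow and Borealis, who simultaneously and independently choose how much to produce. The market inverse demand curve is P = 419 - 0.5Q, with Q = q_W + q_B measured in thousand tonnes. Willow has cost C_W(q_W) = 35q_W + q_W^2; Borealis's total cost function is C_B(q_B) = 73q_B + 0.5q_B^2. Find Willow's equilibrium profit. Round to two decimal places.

Willow's profit: π_W = (419 - 0.5Q)q_W - (35q_W + q_W²). Setting ∂π_W/∂q_W = 0: 384 - 3q_W - (1/2)(q_B) = 0.
Borealis's profit: π_B = (419 - 0.5Q)q_B - (73q_B + (1/2)q_B²). Setting ∂π_B/∂q_B = 0: 346 - 2q_B - (1/2)(q_W) = 0.
Rearranging gives the reaction functions q_W = (384 - (1/2)q_B)/3 and q_B = (346 - (1/2)q_W)/2.
Substituting one into the other gives q_W = 103.4783 and q_B = 147.1304.
Price P = 419 - (1/2)·250.6087 = 293.6957.
Willow's profit: 293.6957·103.4783 - 35·103.4783 - 103.4783² = 16061.6257.

16061.63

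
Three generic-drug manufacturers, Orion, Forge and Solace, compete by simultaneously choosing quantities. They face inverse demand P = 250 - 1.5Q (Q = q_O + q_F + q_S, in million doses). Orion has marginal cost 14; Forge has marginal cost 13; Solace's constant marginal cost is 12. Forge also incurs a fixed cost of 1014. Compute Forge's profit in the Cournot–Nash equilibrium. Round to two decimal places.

Orion's profit: π_O = (250 - 1.5Q)q_O - (14q_O). Setting ∂π_O/∂q_O = 0: 236 - 3q_O - (3/2)(q_F + q_S) = 0.
Forge's first-order condition: 237 - 3q_F - (3/2)(q_O + q_S) = 0.
Solace's first-order condition: 238 - 3q_S - (3/2)(q_O + q_F) = 0.
Adding the 3 conditions: 711 − 3Q − 3Q = 0, i.e. Q = 237/2.
Back-substituting: q_O = (236 − 711/4)/(3/2) = 233/6, q_F = (237 − 711/4)/(3/2) = 79/2, q_S = (238 − 711/4)/(3/2) = 241/6.
Price P = 250 - (3/2)·(237/2) = 289/4.
Forge's profit: (289/4 - 13)·(79/2) - 1014 = 1326.3750.

1326.38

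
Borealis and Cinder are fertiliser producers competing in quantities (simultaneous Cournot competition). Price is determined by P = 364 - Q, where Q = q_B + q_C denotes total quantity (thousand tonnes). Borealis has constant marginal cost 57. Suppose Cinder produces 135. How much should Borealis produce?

86

With the rival's output fixed at 135, Borealis's profit is π_B = (364 - 135 - q_B)q_B - (57q_B) = (229 - q_B)q_B - (57q_B).
∂π_B/∂q_B = 172 - 2q_B = 0, so q_B = 86.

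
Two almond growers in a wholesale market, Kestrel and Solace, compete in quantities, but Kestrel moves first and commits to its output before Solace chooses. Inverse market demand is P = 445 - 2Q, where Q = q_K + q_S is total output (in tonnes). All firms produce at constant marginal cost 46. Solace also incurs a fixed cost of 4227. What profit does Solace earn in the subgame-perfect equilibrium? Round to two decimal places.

748.03

The follower Solace best-responds to any q_K: π_S = (445 - 2Q)q_S - 46q_S.
∂π_S/∂q_S = 399 - 2q_K - 4q_S = 0 gives the reaction function q_S = (399 - 2q_K)/4.
Kestrel substitutes q_S(q_K) into its own profit: π_K = q_K(445 - 2q_K - (399 - 2q_K)/2) - 46q_K = (491/2 - q_K)q_K - 46q_K.
The leader's first-order condition 399/2 - 2q_K = 0 yields q_K = 399/4.
Then q_S = (399 - 2·(399/4))/4 = 399/8.
Price P = 445 - 2·(1197/8) = 583/4.
Solace's profit: (583/4 - 46)·(399/8) - 4227 = 748.0313.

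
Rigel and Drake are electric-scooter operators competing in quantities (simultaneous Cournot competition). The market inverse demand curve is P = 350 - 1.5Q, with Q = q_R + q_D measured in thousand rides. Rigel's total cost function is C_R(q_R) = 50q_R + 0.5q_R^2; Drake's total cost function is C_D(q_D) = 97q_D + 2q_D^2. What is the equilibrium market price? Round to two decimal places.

Rigel's profit: π_R = (350 - 1.5Q)q_R - (50q_R + (1/2)q_R²). Setting ∂π_R/∂q_R = 0: 300 - 4q_R - (3/2)(q_D) = 0.
Drake's profit: π_D = (350 - 1.5Q)q_D - (97q_D + 2q_D²). Setting ∂π_D/∂q_D = 0: 253 - 7q_D - (3/2)(q_R) = 0.
So q_R = (300 - (3/2)q_D)/4 and q_D = (253 - (3/2)q_R)/7.
Substituting one into the other gives q_R = 66.8155 and q_D = 21.8252.
Total output Q = 88.6408, so price P = 350 - (3/2)·88.6408 = 217.0388.

217.04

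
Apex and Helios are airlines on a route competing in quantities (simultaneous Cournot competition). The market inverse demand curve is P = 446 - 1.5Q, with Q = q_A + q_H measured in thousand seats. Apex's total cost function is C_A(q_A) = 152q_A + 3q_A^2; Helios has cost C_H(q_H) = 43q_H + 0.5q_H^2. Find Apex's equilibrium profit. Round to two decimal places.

Apex's profit: π_A = (446 - 1.5Q)q_A - (152q_A + 3q_A²). Setting ∂π_A/∂q_A = 0: 294 - 9q_A - (3/2)(q_H) = 0.
Helios's first-order condition: 403 - 4q_H - (3/2)(q_A) = 0.
Best responses: q_A = (294 - (3/2)q_H)/9, q_H = (403 - (3/2)q_A)/4.
Solving the pair: q_A = 254/15, q_H = 472/5.
Price P = 446 - (3/2)·(334/3) = 279.
Apex's profit: 279·(254/15) - 152·(254/15) - 3(254/15)² = 1290.3200.

1290.32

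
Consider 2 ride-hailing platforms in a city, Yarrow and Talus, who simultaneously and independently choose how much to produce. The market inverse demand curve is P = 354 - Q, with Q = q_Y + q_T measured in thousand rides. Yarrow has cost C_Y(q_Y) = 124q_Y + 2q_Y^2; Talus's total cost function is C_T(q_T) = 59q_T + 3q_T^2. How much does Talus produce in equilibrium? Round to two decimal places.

32.77

Yarrow's profit: π_Y = (354 - Q)q_Y - (124q_Y + 2q_Y²). Setting ∂π_Y/∂q_Y = 0: 230 - 6q_Y - (q_T) = 0.
Talus's profit: π_T = (354 - Q)q_T - (59q_T + 3q_T²). Setting ∂π_T/∂q_T = 0: 295 - 8q_T - (q_Y) = 0.
Rearranging gives the reaction functions q_Y = (230 - q_T)/6 and q_T = (295 - q_Y)/8.
Substituting one into the other gives q_Y = 1545/47 and q_T = 1540/47.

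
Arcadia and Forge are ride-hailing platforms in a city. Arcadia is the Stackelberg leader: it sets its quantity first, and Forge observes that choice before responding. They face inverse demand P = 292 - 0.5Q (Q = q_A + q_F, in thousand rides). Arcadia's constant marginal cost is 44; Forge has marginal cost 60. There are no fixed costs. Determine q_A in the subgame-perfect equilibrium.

264

Solve by backward induction. Given q_A, the follower Forge maximises π_F = (292 - (1/2)q_A - (1/2)q_F)q_F - 60q_F.
Setting the follower's marginal profit to zero, 232 - (1/2)q_A - q_F = 0, i.e. q_F = (232 - (1/2)q_A).
Arcadia substitutes q_F(q_A) into its own profit: π_A = q_A(292 - (1/2)q_A - (232 - (1/2)q_A)/2) - 44q_A = (176 - (1/4)q_A)q_A - 44q_A.
Leader FOC: 132 - (1/2)q_A = 0, so q_A = 264.
Then q_F = (232 - (1/2)·264) = 100.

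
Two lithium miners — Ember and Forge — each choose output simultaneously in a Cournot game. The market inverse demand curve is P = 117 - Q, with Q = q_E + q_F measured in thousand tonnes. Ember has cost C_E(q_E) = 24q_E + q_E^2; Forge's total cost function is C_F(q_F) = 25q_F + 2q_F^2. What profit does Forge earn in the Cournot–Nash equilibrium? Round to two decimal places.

Ember's profit: π_E = (117 - Q)q_E - (24q_E + q_E²). Setting ∂π_E/∂q_E = 0: 93 - 4q_E - (q_F) = 0.
Forge's first-order condition: 92 - 6q_F - (q_E) = 0.
Rearranging gives the reaction functions q_E = (93 - q_F)/4 and q_F = (92 - q_E)/6.
Substituting one into the other gives q_E = 466/23 and q_F = 275/23.
Price P = 117 - 741/23 = 1950/23.
Forge's profit: (1950/23)·(275/23) - 25·(275/23) - 2(275/23)² = 428.8752.

428.88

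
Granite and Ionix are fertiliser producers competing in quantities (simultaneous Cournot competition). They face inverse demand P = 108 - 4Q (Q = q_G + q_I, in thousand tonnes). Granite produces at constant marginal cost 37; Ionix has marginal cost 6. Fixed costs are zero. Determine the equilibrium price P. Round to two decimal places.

Granite's profit: π_G = (108 - 4Q)q_G - (37q_G). Setting ∂π_G/∂q_G = 0: 71 - 8q_G - 4(q_I) = 0.
Ionix's first-order condition: 102 - 8q_I - 4(q_G) = 0.
Rearranging gives the reaction functions q_G = (71 - 4q_I)/8 and q_I = (102 - 4q_G)/8.
Solving the pair: q_G = 10/3, q_I = 133/12.
Total output Q = 173/12, so price P = 108 - 4·(173/12) = 151/3.

50.33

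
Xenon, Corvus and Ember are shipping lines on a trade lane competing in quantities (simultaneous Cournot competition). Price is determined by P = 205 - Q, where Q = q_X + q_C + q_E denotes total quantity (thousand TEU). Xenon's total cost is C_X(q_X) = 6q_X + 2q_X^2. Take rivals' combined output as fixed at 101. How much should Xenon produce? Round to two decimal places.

With rivals' combined output fixed at 101, Xenon's profit is π_X = (205 - 101 - q_X)q_X - (6q_X + 2q_X²) = (104 - q_X)q_X - (6q_X + 2q_X²).
∂π_X/∂q_X = 98 - 6q_X = 0, so q_X = 49/3.

16.33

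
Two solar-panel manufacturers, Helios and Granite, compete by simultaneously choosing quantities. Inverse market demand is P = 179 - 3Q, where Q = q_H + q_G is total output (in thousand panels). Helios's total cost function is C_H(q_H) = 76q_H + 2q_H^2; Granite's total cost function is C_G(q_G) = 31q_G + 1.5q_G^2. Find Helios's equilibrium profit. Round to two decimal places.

Helios's profit: π_H = (179 - 3Q)q_H - (76q_H + 2q_H²). Setting ∂π_H/∂q_H = 0: 103 - 10q_H - 3(q_G) = 0.
Granite's profit: π_G = (179 - 3Q)q_G - (31q_G + (3/2)q_G²). Setting ∂π_G/∂q_G = 0: 148 - 9q_G - 3(q_H) = 0.
Rearranging gives the reaction functions q_H = (103 - 3q_G)/10 and q_G = (148 - 3q_H)/9.
Solving the pair: q_H = 161/27, q_G = 1171/81.
Price P = 179 - 3·(1654/81) = 117.7407.
Helios's profit: 117.7407·(161/27) - 76·(161/27) - 2(161/27)² = 177.7846.

177.78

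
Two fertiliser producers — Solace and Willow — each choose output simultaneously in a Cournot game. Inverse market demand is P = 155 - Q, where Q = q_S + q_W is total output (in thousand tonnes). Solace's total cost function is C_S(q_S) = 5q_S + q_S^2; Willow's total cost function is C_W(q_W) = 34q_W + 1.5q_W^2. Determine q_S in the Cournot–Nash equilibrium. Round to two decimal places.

Solace's profit: π_S = (155 - Q)q_S - (5q_S + q_S²). Setting ∂π_S/∂q_S = 0: 150 - 4q_S - (q_W) = 0.
Willow's first-order condition: 121 - 5q_W - (q_S) = 0.
Best responses: q_S = (150 - q_W)/4, q_W = (121 - q_S)/5.
Substituting one into the other gives q_S = 629/19 and q_W = 334/19.

33.11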